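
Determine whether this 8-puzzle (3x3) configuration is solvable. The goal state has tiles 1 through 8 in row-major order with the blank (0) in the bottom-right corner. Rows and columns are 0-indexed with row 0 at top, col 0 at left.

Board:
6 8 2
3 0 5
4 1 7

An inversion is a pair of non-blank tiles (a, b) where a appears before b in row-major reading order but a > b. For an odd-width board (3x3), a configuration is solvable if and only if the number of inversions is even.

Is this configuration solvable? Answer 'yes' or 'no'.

Answer: yes

Derivation:
Inversions (pairs i<j in row-major order where tile[i] > tile[j] > 0): 16
16 is even, so the puzzle is solvable.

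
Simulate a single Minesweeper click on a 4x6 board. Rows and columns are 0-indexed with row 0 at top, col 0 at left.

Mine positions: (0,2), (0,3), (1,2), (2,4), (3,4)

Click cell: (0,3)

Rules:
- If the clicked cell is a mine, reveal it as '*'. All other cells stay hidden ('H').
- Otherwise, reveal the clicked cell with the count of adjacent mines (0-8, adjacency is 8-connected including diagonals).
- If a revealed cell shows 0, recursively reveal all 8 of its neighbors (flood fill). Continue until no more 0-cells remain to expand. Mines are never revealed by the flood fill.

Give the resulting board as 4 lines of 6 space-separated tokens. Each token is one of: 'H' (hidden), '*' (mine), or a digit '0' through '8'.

H H H * H H
H H H H H H
H H H H H H
H H H H H H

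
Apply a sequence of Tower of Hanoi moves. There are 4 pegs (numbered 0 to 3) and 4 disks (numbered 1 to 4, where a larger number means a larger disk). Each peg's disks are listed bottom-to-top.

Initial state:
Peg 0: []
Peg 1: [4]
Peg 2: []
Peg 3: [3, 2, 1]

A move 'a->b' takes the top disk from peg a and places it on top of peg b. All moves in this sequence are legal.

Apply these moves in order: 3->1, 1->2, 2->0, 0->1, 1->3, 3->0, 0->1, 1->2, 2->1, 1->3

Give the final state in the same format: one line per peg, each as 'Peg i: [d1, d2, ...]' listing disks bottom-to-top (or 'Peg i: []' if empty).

After move 1 (3->1):
Peg 0: []
Peg 1: [4, 1]
Peg 2: []
Peg 3: [3, 2]

After move 2 (1->2):
Peg 0: []
Peg 1: [4]
Peg 2: [1]
Peg 3: [3, 2]

After move 3 (2->0):
Peg 0: [1]
Peg 1: [4]
Peg 2: []
Peg 3: [3, 2]

After move 4 (0->1):
Peg 0: []
Peg 1: [4, 1]
Peg 2: []
Peg 3: [3, 2]

After move 5 (1->3):
Peg 0: []
Peg 1: [4]
Peg 2: []
Peg 3: [3, 2, 1]

After move 6 (3->0):
Peg 0: [1]
Peg 1: [4]
Peg 2: []
Peg 3: [3, 2]

After move 7 (0->1):
Peg 0: []
Peg 1: [4, 1]
Peg 2: []
Peg 3: [3, 2]

After move 8 (1->2):
Peg 0: []
Peg 1: [4]
Peg 2: [1]
Peg 3: [3, 2]

After move 9 (2->1):
Peg 0: []
Peg 1: [4, 1]
Peg 2: []
Peg 3: [3, 2]

After move 10 (1->3):
Peg 0: []
Peg 1: [4]
Peg 2: []
Peg 3: [3, 2, 1]

Answer: Peg 0: []
Peg 1: [4]
Peg 2: []
Peg 3: [3, 2, 1]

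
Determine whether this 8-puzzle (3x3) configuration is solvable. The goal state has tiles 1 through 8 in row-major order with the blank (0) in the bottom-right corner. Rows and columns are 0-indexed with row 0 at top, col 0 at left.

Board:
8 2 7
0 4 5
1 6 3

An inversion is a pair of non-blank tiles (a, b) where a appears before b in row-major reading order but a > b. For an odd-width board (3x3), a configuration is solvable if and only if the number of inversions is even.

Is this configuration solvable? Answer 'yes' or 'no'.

Inversions (pairs i<j in row-major order where tile[i] > tile[j] > 0): 18
18 is even, so the puzzle is solvable.

Answer: yes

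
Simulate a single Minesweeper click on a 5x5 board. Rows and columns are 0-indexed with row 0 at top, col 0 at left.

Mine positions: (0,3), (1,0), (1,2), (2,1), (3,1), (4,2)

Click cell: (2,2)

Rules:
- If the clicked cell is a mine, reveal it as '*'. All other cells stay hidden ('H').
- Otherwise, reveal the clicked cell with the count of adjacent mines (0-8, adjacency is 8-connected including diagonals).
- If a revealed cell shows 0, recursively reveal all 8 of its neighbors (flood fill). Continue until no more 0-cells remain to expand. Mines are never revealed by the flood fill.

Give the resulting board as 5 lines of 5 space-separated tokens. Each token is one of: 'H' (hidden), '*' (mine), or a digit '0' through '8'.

H H H H H
H H H H H
H H 3 H H
H H H H H
H H H H H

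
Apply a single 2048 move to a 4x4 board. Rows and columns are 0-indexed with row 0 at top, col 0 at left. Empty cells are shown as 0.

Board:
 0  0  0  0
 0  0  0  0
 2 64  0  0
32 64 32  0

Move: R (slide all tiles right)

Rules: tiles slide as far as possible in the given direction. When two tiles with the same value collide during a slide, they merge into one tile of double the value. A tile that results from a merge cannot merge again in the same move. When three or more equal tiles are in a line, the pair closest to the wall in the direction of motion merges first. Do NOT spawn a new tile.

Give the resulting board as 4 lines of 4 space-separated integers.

Answer:  0  0  0  0
 0  0  0  0
 0  0  2 64
 0 32 64 32

Derivation:
Slide right:
row 0: [0, 0, 0, 0] -> [0, 0, 0, 0]
row 1: [0, 0, 0, 0] -> [0, 0, 0, 0]
row 2: [2, 64, 0, 0] -> [0, 0, 2, 64]
row 3: [32, 64, 32, 0] -> [0, 32, 64, 32]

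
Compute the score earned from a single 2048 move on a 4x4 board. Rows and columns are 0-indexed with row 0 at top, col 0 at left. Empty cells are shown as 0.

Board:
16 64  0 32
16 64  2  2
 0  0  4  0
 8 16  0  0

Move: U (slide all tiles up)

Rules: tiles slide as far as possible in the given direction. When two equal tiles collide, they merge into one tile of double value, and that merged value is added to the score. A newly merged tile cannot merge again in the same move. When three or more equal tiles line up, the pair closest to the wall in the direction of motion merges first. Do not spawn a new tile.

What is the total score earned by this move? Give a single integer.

Slide up:
col 0: [16, 16, 0, 8] -> [32, 8, 0, 0]  score +32 (running 32)
col 1: [64, 64, 0, 16] -> [128, 16, 0, 0]  score +128 (running 160)
col 2: [0, 2, 4, 0] -> [2, 4, 0, 0]  score +0 (running 160)
col 3: [32, 2, 0, 0] -> [32, 2, 0, 0]  score +0 (running 160)
Board after move:
 32 128   2  32
  8  16   4   2
  0   0   0   0
  0   0   0   0

Answer: 160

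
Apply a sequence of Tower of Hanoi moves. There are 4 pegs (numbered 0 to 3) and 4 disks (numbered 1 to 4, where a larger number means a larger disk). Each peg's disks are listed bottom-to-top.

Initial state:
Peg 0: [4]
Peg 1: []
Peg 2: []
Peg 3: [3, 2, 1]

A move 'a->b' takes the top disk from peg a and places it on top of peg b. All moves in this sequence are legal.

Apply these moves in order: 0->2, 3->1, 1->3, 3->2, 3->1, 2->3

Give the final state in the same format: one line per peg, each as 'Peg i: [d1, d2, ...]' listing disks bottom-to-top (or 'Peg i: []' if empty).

After move 1 (0->2):
Peg 0: []
Peg 1: []
Peg 2: [4]
Peg 3: [3, 2, 1]

After move 2 (3->1):
Peg 0: []
Peg 1: [1]
Peg 2: [4]
Peg 3: [3, 2]

After move 3 (1->3):
Peg 0: []
Peg 1: []
Peg 2: [4]
Peg 3: [3, 2, 1]

After move 4 (3->2):
Peg 0: []
Peg 1: []
Peg 2: [4, 1]
Peg 3: [3, 2]

After move 5 (3->1):
Peg 0: []
Peg 1: [2]
Peg 2: [4, 1]
Peg 3: [3]

After move 6 (2->3):
Peg 0: []
Peg 1: [2]
Peg 2: [4]
Peg 3: [3, 1]

Answer: Peg 0: []
Peg 1: [2]
Peg 2: [4]
Peg 3: [3, 1]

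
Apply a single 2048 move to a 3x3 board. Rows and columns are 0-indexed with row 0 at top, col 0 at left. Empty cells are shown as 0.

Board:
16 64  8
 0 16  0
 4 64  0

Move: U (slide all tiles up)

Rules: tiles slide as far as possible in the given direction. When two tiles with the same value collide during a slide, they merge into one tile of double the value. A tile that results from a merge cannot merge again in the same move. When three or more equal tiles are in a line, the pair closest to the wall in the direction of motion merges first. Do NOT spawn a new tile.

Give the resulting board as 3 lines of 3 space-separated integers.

Answer: 16 64  8
 4 16  0
 0 64  0

Derivation:
Slide up:
col 0: [16, 0, 4] -> [16, 4, 0]
col 1: [64, 16, 64] -> [64, 16, 64]
col 2: [8, 0, 0] -> [8, 0, 0]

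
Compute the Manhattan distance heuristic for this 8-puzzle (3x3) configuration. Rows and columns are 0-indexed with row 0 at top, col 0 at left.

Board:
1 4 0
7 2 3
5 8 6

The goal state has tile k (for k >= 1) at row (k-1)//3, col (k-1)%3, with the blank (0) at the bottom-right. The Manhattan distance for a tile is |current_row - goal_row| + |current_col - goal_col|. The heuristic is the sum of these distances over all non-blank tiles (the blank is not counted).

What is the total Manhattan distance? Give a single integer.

Answer: 8

Derivation:
Tile 1: at (0,0), goal (0,0), distance |0-0|+|0-0| = 0
Tile 4: at (0,1), goal (1,0), distance |0-1|+|1-0| = 2
Tile 7: at (1,0), goal (2,0), distance |1-2|+|0-0| = 1
Tile 2: at (1,1), goal (0,1), distance |1-0|+|1-1| = 1
Tile 3: at (1,2), goal (0,2), distance |1-0|+|2-2| = 1
Tile 5: at (2,0), goal (1,1), distance |2-1|+|0-1| = 2
Tile 8: at (2,1), goal (2,1), distance |2-2|+|1-1| = 0
Tile 6: at (2,2), goal (1,2), distance |2-1|+|2-2| = 1
Sum: 0 + 2 + 1 + 1 + 1 + 2 + 0 + 1 = 8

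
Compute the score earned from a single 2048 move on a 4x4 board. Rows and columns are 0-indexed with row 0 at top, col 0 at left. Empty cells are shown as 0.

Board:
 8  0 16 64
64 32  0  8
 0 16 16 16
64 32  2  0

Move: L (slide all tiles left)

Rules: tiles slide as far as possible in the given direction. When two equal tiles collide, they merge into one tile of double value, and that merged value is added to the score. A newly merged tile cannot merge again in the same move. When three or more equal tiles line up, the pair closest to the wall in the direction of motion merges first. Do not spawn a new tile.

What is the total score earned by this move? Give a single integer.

Slide left:
row 0: [8, 0, 16, 64] -> [8, 16, 64, 0]  score +0 (running 0)
row 1: [64, 32, 0, 8] -> [64, 32, 8, 0]  score +0 (running 0)
row 2: [0, 16, 16, 16] -> [32, 16, 0, 0]  score +32 (running 32)
row 3: [64, 32, 2, 0] -> [64, 32, 2, 0]  score +0 (running 32)
Board after move:
 8 16 64  0
64 32  8  0
32 16  0  0
64 32  2  0

Answer: 32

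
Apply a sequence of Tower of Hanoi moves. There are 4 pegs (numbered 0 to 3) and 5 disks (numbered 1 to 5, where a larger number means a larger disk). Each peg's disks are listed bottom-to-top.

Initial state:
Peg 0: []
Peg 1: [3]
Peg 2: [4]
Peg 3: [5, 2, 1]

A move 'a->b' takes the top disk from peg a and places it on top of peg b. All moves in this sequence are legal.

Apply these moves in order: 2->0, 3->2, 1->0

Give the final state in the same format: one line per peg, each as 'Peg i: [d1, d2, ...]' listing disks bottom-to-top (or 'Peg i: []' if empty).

Answer: Peg 0: [4, 3]
Peg 1: []
Peg 2: [1]
Peg 3: [5, 2]

Derivation:
After move 1 (2->0):
Peg 0: [4]
Peg 1: [3]
Peg 2: []
Peg 3: [5, 2, 1]

After move 2 (3->2):
Peg 0: [4]
Peg 1: [3]
Peg 2: [1]
Peg 3: [5, 2]

After move 3 (1->0):
Peg 0: [4, 3]
Peg 1: []
Peg 2: [1]
Peg 3: [5, 2]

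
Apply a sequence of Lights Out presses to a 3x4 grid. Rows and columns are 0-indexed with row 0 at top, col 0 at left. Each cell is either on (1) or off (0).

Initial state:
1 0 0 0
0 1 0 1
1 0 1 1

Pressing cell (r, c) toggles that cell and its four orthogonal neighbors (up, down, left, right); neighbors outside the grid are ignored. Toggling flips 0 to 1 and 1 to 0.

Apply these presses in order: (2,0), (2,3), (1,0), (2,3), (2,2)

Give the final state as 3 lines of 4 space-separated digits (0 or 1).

After press 1 at (2,0):
1 0 0 0
1 1 0 1
0 1 1 1

After press 2 at (2,3):
1 0 0 0
1 1 0 0
0 1 0 0

After press 3 at (1,0):
0 0 0 0
0 0 0 0
1 1 0 0

After press 4 at (2,3):
0 0 0 0
0 0 0 1
1 1 1 1

After press 5 at (2,2):
0 0 0 0
0 0 1 1
1 0 0 0

Answer: 0 0 0 0
0 0 1 1
1 0 0 0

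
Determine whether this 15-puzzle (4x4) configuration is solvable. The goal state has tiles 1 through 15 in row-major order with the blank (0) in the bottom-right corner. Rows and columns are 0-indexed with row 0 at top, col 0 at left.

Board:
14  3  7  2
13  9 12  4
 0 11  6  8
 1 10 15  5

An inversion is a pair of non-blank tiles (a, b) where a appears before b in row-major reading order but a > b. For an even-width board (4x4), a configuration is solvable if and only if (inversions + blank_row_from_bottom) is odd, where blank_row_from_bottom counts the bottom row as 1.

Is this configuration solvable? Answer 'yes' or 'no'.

Answer: no

Derivation:
Inversions: 54
Blank is in row 2 (0-indexed from top), which is row 2 counting from the bottom (bottom = 1).
54 + 2 = 56, which is even, so the puzzle is not solvable.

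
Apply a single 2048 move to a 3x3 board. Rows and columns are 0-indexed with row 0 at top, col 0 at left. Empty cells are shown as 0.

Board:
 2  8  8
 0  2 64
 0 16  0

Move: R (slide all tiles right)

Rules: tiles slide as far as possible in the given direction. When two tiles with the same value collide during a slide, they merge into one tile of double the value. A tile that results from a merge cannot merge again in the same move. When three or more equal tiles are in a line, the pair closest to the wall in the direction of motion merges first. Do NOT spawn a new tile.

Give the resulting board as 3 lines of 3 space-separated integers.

Answer:  0  2 16
 0  2 64
 0  0 16

Derivation:
Slide right:
row 0: [2, 8, 8] -> [0, 2, 16]
row 1: [0, 2, 64] -> [0, 2, 64]
row 2: [0, 16, 0] -> [0, 0, 16]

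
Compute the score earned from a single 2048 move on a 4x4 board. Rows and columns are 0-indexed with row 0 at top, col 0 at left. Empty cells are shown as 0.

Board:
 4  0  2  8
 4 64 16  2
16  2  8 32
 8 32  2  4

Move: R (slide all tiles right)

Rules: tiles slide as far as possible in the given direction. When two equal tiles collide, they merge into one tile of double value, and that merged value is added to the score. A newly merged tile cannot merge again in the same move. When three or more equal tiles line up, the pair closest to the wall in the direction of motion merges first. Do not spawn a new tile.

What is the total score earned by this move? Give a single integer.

Answer: 0

Derivation:
Slide right:
row 0: [4, 0, 2, 8] -> [0, 4, 2, 8]  score +0 (running 0)
row 1: [4, 64, 16, 2] -> [4, 64, 16, 2]  score +0 (running 0)
row 2: [16, 2, 8, 32] -> [16, 2, 8, 32]  score +0 (running 0)
row 3: [8, 32, 2, 4] -> [8, 32, 2, 4]  score +0 (running 0)
Board after move:
 0  4  2  8
 4 64 16  2
16  2  8 32
 8 32  2  4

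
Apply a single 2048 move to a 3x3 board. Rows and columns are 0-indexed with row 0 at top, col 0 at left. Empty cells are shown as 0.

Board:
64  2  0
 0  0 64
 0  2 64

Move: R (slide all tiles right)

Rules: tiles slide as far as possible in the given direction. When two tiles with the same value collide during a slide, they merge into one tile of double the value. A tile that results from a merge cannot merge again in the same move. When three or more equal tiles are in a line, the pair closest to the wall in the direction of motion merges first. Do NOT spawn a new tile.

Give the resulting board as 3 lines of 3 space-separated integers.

Answer:  0 64  2
 0  0 64
 0  2 64

Derivation:
Slide right:
row 0: [64, 2, 0] -> [0, 64, 2]
row 1: [0, 0, 64] -> [0, 0, 64]
row 2: [0, 2, 64] -> [0, 2, 64]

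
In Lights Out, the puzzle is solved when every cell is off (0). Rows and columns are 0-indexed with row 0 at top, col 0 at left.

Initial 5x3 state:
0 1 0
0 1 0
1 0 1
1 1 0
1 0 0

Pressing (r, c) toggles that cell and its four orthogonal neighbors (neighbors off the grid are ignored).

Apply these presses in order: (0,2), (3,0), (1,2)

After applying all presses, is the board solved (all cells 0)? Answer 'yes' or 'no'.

After press 1 at (0,2):
0 0 1
0 1 1
1 0 1
1 1 0
1 0 0

After press 2 at (3,0):
0 0 1
0 1 1
0 0 1
0 0 0
0 0 0

After press 3 at (1,2):
0 0 0
0 0 0
0 0 0
0 0 0
0 0 0

Lights still on: 0

Answer: yes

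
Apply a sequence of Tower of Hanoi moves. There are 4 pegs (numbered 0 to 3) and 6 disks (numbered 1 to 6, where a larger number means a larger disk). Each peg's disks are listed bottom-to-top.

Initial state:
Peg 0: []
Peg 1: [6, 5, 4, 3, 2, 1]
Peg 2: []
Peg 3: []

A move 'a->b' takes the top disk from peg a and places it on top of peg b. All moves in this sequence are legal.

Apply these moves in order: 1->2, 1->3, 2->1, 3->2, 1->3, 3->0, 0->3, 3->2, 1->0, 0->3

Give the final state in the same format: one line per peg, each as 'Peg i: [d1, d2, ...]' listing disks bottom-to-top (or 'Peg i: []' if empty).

Answer: Peg 0: []
Peg 1: [6, 5, 4]
Peg 2: [2, 1]
Peg 3: [3]

Derivation:
After move 1 (1->2):
Peg 0: []
Peg 1: [6, 5, 4, 3, 2]
Peg 2: [1]
Peg 3: []

After move 2 (1->3):
Peg 0: []
Peg 1: [6, 5, 4, 3]
Peg 2: [1]
Peg 3: [2]

After move 3 (2->1):
Peg 0: []
Peg 1: [6, 5, 4, 3, 1]
Peg 2: []
Peg 3: [2]

After move 4 (3->2):
Peg 0: []
Peg 1: [6, 5, 4, 3, 1]
Peg 2: [2]
Peg 3: []

After move 5 (1->3):
Peg 0: []
Peg 1: [6, 5, 4, 3]
Peg 2: [2]
Peg 3: [1]

After move 6 (3->0):
Peg 0: [1]
Peg 1: [6, 5, 4, 3]
Peg 2: [2]
Peg 3: []

After move 7 (0->3):
Peg 0: []
Peg 1: [6, 5, 4, 3]
Peg 2: [2]
Peg 3: [1]

After move 8 (3->2):
Peg 0: []
Peg 1: [6, 5, 4, 3]
Peg 2: [2, 1]
Peg 3: []

After move 9 (1->0):
Peg 0: [3]
Peg 1: [6, 5, 4]
Peg 2: [2, 1]
Peg 3: []

After move 10 (0->3):
Peg 0: []
Peg 1: [6, 5, 4]
Peg 2: [2, 1]
Peg 3: [3]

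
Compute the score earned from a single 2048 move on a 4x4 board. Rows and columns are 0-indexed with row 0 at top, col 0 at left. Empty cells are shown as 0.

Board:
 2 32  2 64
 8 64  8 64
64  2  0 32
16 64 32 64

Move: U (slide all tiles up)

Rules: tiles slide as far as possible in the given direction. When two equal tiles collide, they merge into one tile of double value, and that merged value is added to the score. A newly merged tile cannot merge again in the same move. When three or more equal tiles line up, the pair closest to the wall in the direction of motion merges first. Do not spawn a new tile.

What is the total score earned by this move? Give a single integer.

Slide up:
col 0: [2, 8, 64, 16] -> [2, 8, 64, 16]  score +0 (running 0)
col 1: [32, 64, 2, 64] -> [32, 64, 2, 64]  score +0 (running 0)
col 2: [2, 8, 0, 32] -> [2, 8, 32, 0]  score +0 (running 0)
col 3: [64, 64, 32, 64] -> [128, 32, 64, 0]  score +128 (running 128)
Board after move:
  2  32   2 128
  8  64   8  32
 64   2  32  64
 16  64   0   0

Answer: 128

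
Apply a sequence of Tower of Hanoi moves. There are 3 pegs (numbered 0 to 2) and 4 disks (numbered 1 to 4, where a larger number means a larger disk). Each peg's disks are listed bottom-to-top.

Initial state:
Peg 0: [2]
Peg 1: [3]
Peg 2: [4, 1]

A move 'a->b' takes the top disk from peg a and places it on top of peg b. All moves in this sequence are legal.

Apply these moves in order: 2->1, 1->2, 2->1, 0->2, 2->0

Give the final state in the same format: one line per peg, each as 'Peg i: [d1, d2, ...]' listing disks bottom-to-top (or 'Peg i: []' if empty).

After move 1 (2->1):
Peg 0: [2]
Peg 1: [3, 1]
Peg 2: [4]

After move 2 (1->2):
Peg 0: [2]
Peg 1: [3]
Peg 2: [4, 1]

After move 3 (2->1):
Peg 0: [2]
Peg 1: [3, 1]
Peg 2: [4]

After move 4 (0->2):
Peg 0: []
Peg 1: [3, 1]
Peg 2: [4, 2]

After move 5 (2->0):
Peg 0: [2]
Peg 1: [3, 1]
Peg 2: [4]

Answer: Peg 0: [2]
Peg 1: [3, 1]
Peg 2: [4]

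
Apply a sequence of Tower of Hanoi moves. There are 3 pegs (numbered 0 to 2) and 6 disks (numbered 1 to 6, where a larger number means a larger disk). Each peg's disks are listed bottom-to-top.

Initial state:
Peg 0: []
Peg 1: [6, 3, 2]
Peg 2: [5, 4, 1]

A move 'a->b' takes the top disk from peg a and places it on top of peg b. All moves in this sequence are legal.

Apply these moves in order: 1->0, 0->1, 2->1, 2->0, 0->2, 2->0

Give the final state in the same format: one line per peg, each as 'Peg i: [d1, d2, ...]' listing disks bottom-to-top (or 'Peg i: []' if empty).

After move 1 (1->0):
Peg 0: [2]
Peg 1: [6, 3]
Peg 2: [5, 4, 1]

After move 2 (0->1):
Peg 0: []
Peg 1: [6, 3, 2]
Peg 2: [5, 4, 1]

After move 3 (2->1):
Peg 0: []
Peg 1: [6, 3, 2, 1]
Peg 2: [5, 4]

After move 4 (2->0):
Peg 0: [4]
Peg 1: [6, 3, 2, 1]
Peg 2: [5]

After move 5 (0->2):
Peg 0: []
Peg 1: [6, 3, 2, 1]
Peg 2: [5, 4]

After move 6 (2->0):
Peg 0: [4]
Peg 1: [6, 3, 2, 1]
Peg 2: [5]

Answer: Peg 0: [4]
Peg 1: [6, 3, 2, 1]
Peg 2: [5]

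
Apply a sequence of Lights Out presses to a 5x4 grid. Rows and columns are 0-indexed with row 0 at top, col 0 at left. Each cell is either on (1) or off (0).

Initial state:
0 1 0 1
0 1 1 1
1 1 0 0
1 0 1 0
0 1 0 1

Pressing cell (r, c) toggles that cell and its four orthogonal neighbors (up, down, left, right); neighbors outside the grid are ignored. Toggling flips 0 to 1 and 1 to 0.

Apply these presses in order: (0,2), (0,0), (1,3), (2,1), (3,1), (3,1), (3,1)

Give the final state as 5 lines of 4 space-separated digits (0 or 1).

After press 1 at (0,2):
0 0 1 0
0 1 0 1
1 1 0 0
1 0 1 0
0 1 0 1

After press 2 at (0,0):
1 1 1 0
1 1 0 1
1 1 0 0
1 0 1 0
0 1 0 1

After press 3 at (1,3):
1 1 1 1
1 1 1 0
1 1 0 1
1 0 1 0
0 1 0 1

After press 4 at (2,1):
1 1 1 1
1 0 1 0
0 0 1 1
1 1 1 0
0 1 0 1

After press 5 at (3,1):
1 1 1 1
1 0 1 0
0 1 1 1
0 0 0 0
0 0 0 1

After press 6 at (3,1):
1 1 1 1
1 0 1 0
0 0 1 1
1 1 1 0
0 1 0 1

After press 7 at (3,1):
1 1 1 1
1 0 1 0
0 1 1 1
0 0 0 0
0 0 0 1

Answer: 1 1 1 1
1 0 1 0
0 1 1 1
0 0 0 0
0 0 0 1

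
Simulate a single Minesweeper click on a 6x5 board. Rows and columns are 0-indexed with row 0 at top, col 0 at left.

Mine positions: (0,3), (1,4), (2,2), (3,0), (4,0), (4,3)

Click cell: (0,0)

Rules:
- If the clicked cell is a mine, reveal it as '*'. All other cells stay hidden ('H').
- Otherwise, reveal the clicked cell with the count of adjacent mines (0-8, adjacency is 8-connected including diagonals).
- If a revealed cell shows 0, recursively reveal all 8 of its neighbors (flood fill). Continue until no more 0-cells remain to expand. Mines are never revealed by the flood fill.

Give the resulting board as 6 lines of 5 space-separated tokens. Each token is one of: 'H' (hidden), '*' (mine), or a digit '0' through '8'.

0 0 1 H H
0 1 2 H H
1 2 H H H
H H H H H
H H H H H
H H H H H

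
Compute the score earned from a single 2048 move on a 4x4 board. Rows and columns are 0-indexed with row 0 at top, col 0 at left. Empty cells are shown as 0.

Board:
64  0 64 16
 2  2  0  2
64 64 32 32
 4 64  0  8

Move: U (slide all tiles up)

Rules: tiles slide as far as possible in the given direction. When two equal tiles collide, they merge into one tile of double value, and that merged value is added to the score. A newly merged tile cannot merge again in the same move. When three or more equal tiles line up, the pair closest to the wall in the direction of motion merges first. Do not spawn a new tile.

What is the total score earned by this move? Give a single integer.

Slide up:
col 0: [64, 2, 64, 4] -> [64, 2, 64, 4]  score +0 (running 0)
col 1: [0, 2, 64, 64] -> [2, 128, 0, 0]  score +128 (running 128)
col 2: [64, 0, 32, 0] -> [64, 32, 0, 0]  score +0 (running 128)
col 3: [16, 2, 32, 8] -> [16, 2, 32, 8]  score +0 (running 128)
Board after move:
 64   2  64  16
  2 128  32   2
 64   0   0  32
  4   0   0   8

Answer: 128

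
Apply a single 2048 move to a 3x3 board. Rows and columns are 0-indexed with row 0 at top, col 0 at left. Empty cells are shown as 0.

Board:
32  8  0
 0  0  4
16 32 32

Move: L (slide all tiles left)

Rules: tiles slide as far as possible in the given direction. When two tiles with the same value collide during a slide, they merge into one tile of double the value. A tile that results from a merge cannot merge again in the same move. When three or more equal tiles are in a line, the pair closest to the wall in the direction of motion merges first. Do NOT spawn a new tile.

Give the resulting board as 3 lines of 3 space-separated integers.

Slide left:
row 0: [32, 8, 0] -> [32, 8, 0]
row 1: [0, 0, 4] -> [4, 0, 0]
row 2: [16, 32, 32] -> [16, 64, 0]

Answer: 32  8  0
 4  0  0
16 64  0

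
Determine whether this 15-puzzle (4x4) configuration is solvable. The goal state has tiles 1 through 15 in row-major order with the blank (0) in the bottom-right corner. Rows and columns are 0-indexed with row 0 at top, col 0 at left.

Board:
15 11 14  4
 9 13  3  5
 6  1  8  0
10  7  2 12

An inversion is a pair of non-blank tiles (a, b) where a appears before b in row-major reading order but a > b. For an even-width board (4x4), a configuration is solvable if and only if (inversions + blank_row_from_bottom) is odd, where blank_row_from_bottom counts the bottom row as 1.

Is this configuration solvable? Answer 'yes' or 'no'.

Inversions: 66
Blank is in row 2 (0-indexed from top), which is row 2 counting from the bottom (bottom = 1).
66 + 2 = 68, which is even, so the puzzle is not solvable.

Answer: no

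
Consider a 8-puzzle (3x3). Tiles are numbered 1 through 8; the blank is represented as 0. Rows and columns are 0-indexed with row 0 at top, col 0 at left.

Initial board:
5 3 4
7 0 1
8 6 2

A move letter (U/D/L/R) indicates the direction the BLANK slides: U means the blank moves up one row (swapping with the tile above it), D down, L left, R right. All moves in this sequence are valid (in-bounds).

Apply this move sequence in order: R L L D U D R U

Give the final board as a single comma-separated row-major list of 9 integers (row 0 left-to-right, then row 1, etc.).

Answer: 5, 3, 4, 8, 0, 1, 6, 7, 2

Derivation:
After move 1 (R):
5 3 4
7 1 0
8 6 2

After move 2 (L):
5 3 4
7 0 1
8 6 2

After move 3 (L):
5 3 4
0 7 1
8 6 2

After move 4 (D):
5 3 4
8 7 1
0 6 2

After move 5 (U):
5 3 4
0 7 1
8 6 2

After move 6 (D):
5 3 4
8 7 1
0 6 2

After move 7 (R):
5 3 4
8 7 1
6 0 2

After move 8 (U):
5 3 4
8 0 1
6 7 2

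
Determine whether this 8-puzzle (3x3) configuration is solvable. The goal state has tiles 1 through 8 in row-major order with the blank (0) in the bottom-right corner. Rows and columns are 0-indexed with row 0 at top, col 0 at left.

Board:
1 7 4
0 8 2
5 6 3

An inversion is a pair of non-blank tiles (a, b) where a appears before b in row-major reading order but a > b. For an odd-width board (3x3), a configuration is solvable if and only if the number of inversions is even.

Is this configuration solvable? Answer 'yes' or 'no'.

Answer: no

Derivation:
Inversions (pairs i<j in row-major order where tile[i] > tile[j] > 0): 13
13 is odd, so the puzzle is not solvable.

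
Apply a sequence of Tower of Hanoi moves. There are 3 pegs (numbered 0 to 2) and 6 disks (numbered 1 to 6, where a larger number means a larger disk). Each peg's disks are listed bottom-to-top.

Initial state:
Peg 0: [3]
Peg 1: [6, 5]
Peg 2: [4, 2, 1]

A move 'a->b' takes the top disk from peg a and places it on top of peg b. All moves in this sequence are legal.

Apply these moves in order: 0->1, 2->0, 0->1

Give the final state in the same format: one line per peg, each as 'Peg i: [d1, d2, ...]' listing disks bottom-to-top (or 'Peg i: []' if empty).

After move 1 (0->1):
Peg 0: []
Peg 1: [6, 5, 3]
Peg 2: [4, 2, 1]

After move 2 (2->0):
Peg 0: [1]
Peg 1: [6, 5, 3]
Peg 2: [4, 2]

After move 3 (0->1):
Peg 0: []
Peg 1: [6, 5, 3, 1]
Peg 2: [4, 2]

Answer: Peg 0: []
Peg 1: [6, 5, 3, 1]
Peg 2: [4, 2]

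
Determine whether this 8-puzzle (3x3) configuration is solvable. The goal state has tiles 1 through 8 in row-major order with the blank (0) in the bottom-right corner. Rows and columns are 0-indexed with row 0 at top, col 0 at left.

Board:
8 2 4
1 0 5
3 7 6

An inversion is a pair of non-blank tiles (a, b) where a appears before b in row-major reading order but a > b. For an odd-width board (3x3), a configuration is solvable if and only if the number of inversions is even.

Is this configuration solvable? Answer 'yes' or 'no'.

Inversions (pairs i<j in row-major order where tile[i] > tile[j] > 0): 12
12 is even, so the puzzle is solvable.

Answer: yes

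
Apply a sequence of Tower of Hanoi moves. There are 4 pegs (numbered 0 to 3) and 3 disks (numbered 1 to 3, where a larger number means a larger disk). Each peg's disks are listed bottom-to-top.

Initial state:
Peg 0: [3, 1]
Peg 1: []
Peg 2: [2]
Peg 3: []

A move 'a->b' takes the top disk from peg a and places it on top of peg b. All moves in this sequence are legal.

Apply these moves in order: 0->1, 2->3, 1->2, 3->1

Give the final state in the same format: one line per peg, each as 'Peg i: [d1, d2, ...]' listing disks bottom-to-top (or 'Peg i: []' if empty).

After move 1 (0->1):
Peg 0: [3]
Peg 1: [1]
Peg 2: [2]
Peg 3: []

After move 2 (2->3):
Peg 0: [3]
Peg 1: [1]
Peg 2: []
Peg 3: [2]

After move 3 (1->2):
Peg 0: [3]
Peg 1: []
Peg 2: [1]
Peg 3: [2]

After move 4 (3->1):
Peg 0: [3]
Peg 1: [2]
Peg 2: [1]
Peg 3: []

Answer: Peg 0: [3]
Peg 1: [2]
Peg 2: [1]
Peg 3: []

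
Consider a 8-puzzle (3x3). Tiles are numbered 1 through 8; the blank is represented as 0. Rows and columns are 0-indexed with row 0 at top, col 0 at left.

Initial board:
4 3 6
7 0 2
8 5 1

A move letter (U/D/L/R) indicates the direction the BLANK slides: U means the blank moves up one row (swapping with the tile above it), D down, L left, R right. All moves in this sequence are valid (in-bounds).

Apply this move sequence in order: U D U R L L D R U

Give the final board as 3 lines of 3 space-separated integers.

Answer: 7 0 6
3 4 2
8 5 1

Derivation:
After move 1 (U):
4 0 6
7 3 2
8 5 1

After move 2 (D):
4 3 6
7 0 2
8 5 1

After move 3 (U):
4 0 6
7 3 2
8 5 1

After move 4 (R):
4 6 0
7 3 2
8 5 1

After move 5 (L):
4 0 6
7 3 2
8 5 1

After move 6 (L):
0 4 6
7 3 2
8 5 1

After move 7 (D):
7 4 6
0 3 2
8 5 1

After move 8 (R):
7 4 6
3 0 2
8 5 1

After move 9 (U):
7 0 6
3 4 2
8 5 1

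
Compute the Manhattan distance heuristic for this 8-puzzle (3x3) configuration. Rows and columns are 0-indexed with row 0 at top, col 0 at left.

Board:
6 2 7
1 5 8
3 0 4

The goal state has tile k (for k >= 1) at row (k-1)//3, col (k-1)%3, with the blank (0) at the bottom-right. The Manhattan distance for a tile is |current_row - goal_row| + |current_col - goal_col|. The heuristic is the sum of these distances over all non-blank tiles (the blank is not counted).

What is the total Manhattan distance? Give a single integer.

Answer: 17

Derivation:
Tile 6: at (0,0), goal (1,2), distance |0-1|+|0-2| = 3
Tile 2: at (0,1), goal (0,1), distance |0-0|+|1-1| = 0
Tile 7: at (0,2), goal (2,0), distance |0-2|+|2-0| = 4
Tile 1: at (1,0), goal (0,0), distance |1-0|+|0-0| = 1
Tile 5: at (1,1), goal (1,1), distance |1-1|+|1-1| = 0
Tile 8: at (1,2), goal (2,1), distance |1-2|+|2-1| = 2
Tile 3: at (2,0), goal (0,2), distance |2-0|+|0-2| = 4
Tile 4: at (2,2), goal (1,0), distance |2-1|+|2-0| = 3
Sum: 3 + 0 + 4 + 1 + 0 + 2 + 4 + 3 = 17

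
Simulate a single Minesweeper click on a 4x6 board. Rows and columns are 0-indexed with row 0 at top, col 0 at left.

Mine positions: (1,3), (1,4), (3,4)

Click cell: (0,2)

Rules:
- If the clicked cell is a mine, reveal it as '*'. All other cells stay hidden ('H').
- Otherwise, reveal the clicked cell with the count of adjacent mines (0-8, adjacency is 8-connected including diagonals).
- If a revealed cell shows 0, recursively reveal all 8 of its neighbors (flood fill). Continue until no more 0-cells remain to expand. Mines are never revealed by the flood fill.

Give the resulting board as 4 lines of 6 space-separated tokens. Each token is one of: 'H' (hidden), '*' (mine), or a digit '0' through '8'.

H H 1 H H H
H H H H H H
H H H H H H
H H H H H H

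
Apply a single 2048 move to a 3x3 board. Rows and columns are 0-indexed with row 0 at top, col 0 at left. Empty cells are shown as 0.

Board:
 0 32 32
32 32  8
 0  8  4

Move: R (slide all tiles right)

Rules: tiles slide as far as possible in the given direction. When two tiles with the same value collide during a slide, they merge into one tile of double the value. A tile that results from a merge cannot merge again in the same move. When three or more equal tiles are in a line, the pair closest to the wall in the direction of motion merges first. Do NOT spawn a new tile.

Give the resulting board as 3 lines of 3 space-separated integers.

Slide right:
row 0: [0, 32, 32] -> [0, 0, 64]
row 1: [32, 32, 8] -> [0, 64, 8]
row 2: [0, 8, 4] -> [0, 8, 4]

Answer:  0  0 64
 0 64  8
 0  8  4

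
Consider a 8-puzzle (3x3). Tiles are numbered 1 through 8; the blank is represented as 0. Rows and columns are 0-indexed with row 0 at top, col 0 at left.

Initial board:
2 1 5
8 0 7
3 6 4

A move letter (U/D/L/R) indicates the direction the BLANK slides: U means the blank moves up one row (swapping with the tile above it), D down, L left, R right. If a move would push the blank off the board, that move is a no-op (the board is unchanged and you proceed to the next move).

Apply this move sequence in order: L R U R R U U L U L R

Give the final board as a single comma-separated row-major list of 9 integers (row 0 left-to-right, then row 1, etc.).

Answer: 2, 0, 5, 8, 1, 7, 3, 6, 4

Derivation:
After move 1 (L):
2 1 5
0 8 7
3 6 4

After move 2 (R):
2 1 5
8 0 7
3 6 4

After move 3 (U):
2 0 5
8 1 7
3 6 4

After move 4 (R):
2 5 0
8 1 7
3 6 4

After move 5 (R):
2 5 0
8 1 7
3 6 4

After move 6 (U):
2 5 0
8 1 7
3 6 4

After move 7 (U):
2 5 0
8 1 7
3 6 4

After move 8 (L):
2 0 5
8 1 7
3 6 4

After move 9 (U):
2 0 5
8 1 7
3 6 4

After move 10 (L):
0 2 5
8 1 7
3 6 4

After move 11 (R):
2 0 5
8 1 7
3 6 4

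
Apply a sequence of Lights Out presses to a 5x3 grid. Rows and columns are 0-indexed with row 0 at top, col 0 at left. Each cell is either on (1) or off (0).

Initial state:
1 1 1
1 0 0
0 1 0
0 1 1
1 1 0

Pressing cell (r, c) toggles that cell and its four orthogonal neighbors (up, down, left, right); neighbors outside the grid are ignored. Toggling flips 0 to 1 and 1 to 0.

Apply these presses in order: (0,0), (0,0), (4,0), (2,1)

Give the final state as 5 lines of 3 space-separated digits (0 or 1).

Answer: 1 1 1
1 1 0
1 0 1
1 0 1
0 0 0

Derivation:
After press 1 at (0,0):
0 0 1
0 0 0
0 1 0
0 1 1
1 1 0

After press 2 at (0,0):
1 1 1
1 0 0
0 1 0
0 1 1
1 1 0

After press 3 at (4,0):
1 1 1
1 0 0
0 1 0
1 1 1
0 0 0

After press 4 at (2,1):
1 1 1
1 1 0
1 0 1
1 0 1
0 0 0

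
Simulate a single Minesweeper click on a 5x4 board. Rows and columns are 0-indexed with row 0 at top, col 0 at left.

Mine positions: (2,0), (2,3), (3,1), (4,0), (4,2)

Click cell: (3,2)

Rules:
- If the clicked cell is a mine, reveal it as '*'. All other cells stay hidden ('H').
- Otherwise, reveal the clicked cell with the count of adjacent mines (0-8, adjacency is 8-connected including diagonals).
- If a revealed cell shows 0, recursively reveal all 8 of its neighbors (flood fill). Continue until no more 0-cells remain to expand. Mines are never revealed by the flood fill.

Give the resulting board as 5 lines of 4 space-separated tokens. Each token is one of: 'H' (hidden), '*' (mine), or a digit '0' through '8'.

H H H H
H H H H
H H H H
H H 3 H
H H H H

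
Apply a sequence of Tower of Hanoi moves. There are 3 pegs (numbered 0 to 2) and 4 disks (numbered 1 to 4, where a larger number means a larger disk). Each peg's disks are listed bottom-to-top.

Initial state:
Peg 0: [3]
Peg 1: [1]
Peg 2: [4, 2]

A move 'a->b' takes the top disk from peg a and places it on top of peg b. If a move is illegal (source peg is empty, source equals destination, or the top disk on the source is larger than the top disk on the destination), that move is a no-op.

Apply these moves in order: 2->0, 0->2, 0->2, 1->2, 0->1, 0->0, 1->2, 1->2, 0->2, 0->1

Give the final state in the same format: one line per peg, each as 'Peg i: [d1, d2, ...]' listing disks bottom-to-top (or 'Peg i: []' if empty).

After move 1 (2->0):
Peg 0: [3, 2]
Peg 1: [1]
Peg 2: [4]

After move 2 (0->2):
Peg 0: [3]
Peg 1: [1]
Peg 2: [4, 2]

After move 3 (0->2):
Peg 0: [3]
Peg 1: [1]
Peg 2: [4, 2]

After move 4 (1->2):
Peg 0: [3]
Peg 1: []
Peg 2: [4, 2, 1]

After move 5 (0->1):
Peg 0: []
Peg 1: [3]
Peg 2: [4, 2, 1]

After move 6 (0->0):
Peg 0: []
Peg 1: [3]
Peg 2: [4, 2, 1]

After move 7 (1->2):
Peg 0: []
Peg 1: [3]
Peg 2: [4, 2, 1]

After move 8 (1->2):
Peg 0: []
Peg 1: [3]
Peg 2: [4, 2, 1]

After move 9 (0->2):
Peg 0: []
Peg 1: [3]
Peg 2: [4, 2, 1]

After move 10 (0->1):
Peg 0: []
Peg 1: [3]
Peg 2: [4, 2, 1]

Answer: Peg 0: []
Peg 1: [3]
Peg 2: [4, 2, 1]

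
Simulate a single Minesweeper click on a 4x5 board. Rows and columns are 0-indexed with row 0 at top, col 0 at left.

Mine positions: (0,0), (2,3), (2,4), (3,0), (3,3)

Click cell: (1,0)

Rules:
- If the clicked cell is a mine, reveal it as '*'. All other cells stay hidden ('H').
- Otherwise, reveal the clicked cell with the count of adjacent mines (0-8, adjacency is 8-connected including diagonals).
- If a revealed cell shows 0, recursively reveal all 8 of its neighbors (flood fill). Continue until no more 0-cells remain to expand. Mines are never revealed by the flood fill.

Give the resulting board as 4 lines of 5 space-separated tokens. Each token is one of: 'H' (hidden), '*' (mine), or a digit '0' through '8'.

H H H H H
1 H H H H
H H H H H
H H H H H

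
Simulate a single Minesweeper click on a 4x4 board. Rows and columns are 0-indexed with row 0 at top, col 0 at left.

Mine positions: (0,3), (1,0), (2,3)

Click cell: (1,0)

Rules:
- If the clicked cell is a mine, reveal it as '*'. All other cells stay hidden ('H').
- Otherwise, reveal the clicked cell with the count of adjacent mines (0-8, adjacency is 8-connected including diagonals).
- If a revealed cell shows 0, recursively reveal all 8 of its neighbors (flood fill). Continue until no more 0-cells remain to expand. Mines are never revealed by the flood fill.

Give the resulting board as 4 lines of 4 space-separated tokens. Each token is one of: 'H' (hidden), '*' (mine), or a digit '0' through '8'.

H H H H
* H H H
H H H H
H H H H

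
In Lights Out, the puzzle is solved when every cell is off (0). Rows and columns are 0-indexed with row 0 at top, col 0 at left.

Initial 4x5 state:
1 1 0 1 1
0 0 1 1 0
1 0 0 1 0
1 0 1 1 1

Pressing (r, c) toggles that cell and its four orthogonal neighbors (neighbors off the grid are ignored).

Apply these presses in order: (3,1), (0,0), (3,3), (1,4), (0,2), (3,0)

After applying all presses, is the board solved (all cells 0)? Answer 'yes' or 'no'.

Answer: no

Derivation:
After press 1 at (3,1):
1 1 0 1 1
0 0 1 1 0
1 1 0 1 0
0 1 0 1 1

After press 2 at (0,0):
0 0 0 1 1
1 0 1 1 0
1 1 0 1 0
0 1 0 1 1

After press 3 at (3,3):
0 0 0 1 1
1 0 1 1 0
1 1 0 0 0
0 1 1 0 0

After press 4 at (1,4):
0 0 0 1 0
1 0 1 0 1
1 1 0 0 1
0 1 1 0 0

After press 5 at (0,2):
0 1 1 0 0
1 0 0 0 1
1 1 0 0 1
0 1 1 0 0

After press 6 at (3,0):
0 1 1 0 0
1 0 0 0 1
0 1 0 0 1
1 0 1 0 0

Lights still on: 8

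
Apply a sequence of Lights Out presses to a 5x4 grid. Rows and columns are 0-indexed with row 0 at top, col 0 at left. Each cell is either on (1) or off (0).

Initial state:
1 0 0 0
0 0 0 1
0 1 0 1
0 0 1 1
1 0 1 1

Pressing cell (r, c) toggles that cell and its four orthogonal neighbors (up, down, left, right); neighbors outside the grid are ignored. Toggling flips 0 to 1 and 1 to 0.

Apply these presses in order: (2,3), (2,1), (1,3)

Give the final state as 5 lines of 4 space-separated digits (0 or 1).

Answer: 1 0 0 1
0 1 1 1
1 0 0 1
0 1 1 0
1 0 1 1

Derivation:
After press 1 at (2,3):
1 0 0 0
0 0 0 0
0 1 1 0
0 0 1 0
1 0 1 1

After press 2 at (2,1):
1 0 0 0
0 1 0 0
1 0 0 0
0 1 1 0
1 0 1 1

After press 3 at (1,3):
1 0 0 1
0 1 1 1
1 0 0 1
0 1 1 0
1 0 1 1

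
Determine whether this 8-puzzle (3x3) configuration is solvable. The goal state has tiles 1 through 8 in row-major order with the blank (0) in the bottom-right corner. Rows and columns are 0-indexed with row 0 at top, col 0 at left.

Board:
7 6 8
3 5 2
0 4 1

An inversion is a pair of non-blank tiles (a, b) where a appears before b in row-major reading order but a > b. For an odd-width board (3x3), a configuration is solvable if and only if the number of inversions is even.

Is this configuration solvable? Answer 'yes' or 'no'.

Answer: no

Derivation:
Inversions (pairs i<j in row-major order where tile[i] > tile[j] > 0): 23
23 is odd, so the puzzle is not solvable.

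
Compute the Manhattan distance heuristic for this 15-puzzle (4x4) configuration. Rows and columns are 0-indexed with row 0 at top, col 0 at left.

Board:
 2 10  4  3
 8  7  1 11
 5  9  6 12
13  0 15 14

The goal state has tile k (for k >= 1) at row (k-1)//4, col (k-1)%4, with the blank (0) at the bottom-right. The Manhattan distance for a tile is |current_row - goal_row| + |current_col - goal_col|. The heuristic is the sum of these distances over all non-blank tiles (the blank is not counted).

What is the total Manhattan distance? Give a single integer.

Tile 2: at (0,0), goal (0,1), distance |0-0|+|0-1| = 1
Tile 10: at (0,1), goal (2,1), distance |0-2|+|1-1| = 2
Tile 4: at (0,2), goal (0,3), distance |0-0|+|2-3| = 1
Tile 3: at (0,3), goal (0,2), distance |0-0|+|3-2| = 1
Tile 8: at (1,0), goal (1,3), distance |1-1|+|0-3| = 3
Tile 7: at (1,1), goal (1,2), distance |1-1|+|1-2| = 1
Tile 1: at (1,2), goal (0,0), distance |1-0|+|2-0| = 3
Tile 11: at (1,3), goal (2,2), distance |1-2|+|3-2| = 2
Tile 5: at (2,0), goal (1,0), distance |2-1|+|0-0| = 1
Tile 9: at (2,1), goal (2,0), distance |2-2|+|1-0| = 1
Tile 6: at (2,2), goal (1,1), distance |2-1|+|2-1| = 2
Tile 12: at (2,3), goal (2,3), distance |2-2|+|3-3| = 0
Tile 13: at (3,0), goal (3,0), distance |3-3|+|0-0| = 0
Tile 15: at (3,2), goal (3,2), distance |3-3|+|2-2| = 0
Tile 14: at (3,3), goal (3,1), distance |3-3|+|3-1| = 2
Sum: 1 + 2 + 1 + 1 + 3 + 1 + 3 + 2 + 1 + 1 + 2 + 0 + 0 + 0 + 2 = 20

Answer: 20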